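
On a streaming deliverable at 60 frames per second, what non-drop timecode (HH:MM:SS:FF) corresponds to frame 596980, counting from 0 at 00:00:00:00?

02:45:49:40

596980 ÷ 60 = 9949 full seconds, remainder 40 frames.
9949 s = 2 h 45 min 49 s.
Timecode: 02:45:49:40.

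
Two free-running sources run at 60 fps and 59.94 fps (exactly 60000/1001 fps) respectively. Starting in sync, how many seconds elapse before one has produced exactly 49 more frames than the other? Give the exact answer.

The gap grows by |60000/1001 − 60| = 60/1001 frames per second.
Time for a 49-frame gap: 49 ÷ (60/1001) = 49049/60 s.

49049/60 seconds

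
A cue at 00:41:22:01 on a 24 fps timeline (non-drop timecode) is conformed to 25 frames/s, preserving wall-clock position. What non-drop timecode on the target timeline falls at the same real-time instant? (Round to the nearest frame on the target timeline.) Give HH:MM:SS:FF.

Source frame index: (0×3600 + 41×60 + 22) × 24 + 1 = 59569.
Real time: 59569 / (24) = 59569/24 s.
Target frame: (59569/24) × (25) = 1489225/24 ≈ 62051.042 → 62051.
At 25 labels/s: frame 62051 → 00:41:22:01.

00:41:22:01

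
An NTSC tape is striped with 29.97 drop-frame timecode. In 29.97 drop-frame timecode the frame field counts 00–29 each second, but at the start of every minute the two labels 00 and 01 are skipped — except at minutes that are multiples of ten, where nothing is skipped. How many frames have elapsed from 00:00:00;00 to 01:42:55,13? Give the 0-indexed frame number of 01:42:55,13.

185079

As if non-drop at 30 labels/s: (1 × 3600 + 42 × 60 + 55) × 30 + 13 = 185263.
Minute boundaries passed: 102; those not divisible by 10: 102 − 10 = 92; dropped labels = 2 × 92 = 184.
Actual frame index = 185263 − 184 = 185079.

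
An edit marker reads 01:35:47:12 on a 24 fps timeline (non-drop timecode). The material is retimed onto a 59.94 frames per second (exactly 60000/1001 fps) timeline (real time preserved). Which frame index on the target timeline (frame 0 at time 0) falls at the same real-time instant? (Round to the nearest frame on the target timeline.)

frame 344505

Source frame index: (1×3600 + 35×60 + 47) × 24 + 12 = 137940.
Real time: 137940 / (24) = 11495/2 s.
Target frame: (11495/2) × (60000/1001) = 31350000/91 ≈ 344505.495 → 344505.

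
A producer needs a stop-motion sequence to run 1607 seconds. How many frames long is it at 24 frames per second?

38568 frames

Frames = 1607 × 24 = 38568.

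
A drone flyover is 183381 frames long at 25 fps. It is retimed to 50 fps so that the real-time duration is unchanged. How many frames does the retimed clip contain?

Target frames = source frames × (target rate / source rate) = 183381 × (50)/(25) = 183381 × 2 = 366762.

366762 frames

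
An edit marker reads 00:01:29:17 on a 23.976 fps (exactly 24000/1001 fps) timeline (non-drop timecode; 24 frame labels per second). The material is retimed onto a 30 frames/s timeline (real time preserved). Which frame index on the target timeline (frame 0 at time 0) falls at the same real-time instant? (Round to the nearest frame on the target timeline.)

frame 2694

Source frame index: (0×3600 + 1×60 + 29) × 24 + 17 = 2153.
Real time: 2153 / (24000/1001) = 2155153/24000 s.
Target frame: (2155153/24000) × (30) = 2155153/800 ≈ 2693.941 → 2694.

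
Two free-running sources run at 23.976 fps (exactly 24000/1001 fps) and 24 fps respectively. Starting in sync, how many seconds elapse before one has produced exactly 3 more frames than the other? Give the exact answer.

125.125 seconds

The gap grows by |24 − 24000/1001| = 24/1001 frames per second.
Time for a 3-frame gap: 3 ÷ (24/1001) = 125.125 s.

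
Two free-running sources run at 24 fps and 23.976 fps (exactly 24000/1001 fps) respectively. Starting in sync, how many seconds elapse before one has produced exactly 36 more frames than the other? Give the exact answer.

1501.5 seconds

The gap grows by |24000/1001 − 24| = 24/1001 frames per second.
Time for a 36-frame gap: 36 ÷ (24/1001) = 1501.5 s.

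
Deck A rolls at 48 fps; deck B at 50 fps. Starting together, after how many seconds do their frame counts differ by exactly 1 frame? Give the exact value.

0.5 seconds

The gap grows by |50 − 48| = 2 frames per second.
Time for a 1-frame gap: 1 ÷ (2) = 0.5 s.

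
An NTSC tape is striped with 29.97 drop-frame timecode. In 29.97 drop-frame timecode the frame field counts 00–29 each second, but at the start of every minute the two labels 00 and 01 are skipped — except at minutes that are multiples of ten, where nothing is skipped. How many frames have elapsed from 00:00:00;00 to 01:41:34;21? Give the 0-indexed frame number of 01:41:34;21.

As if non-drop at 30 labels/s: (1 × 3600 + 41 × 60 + 34) × 30 + 21 = 182841.
Minute boundaries passed: 101; those not divisible by 10: 101 − 10 = 91; dropped labels = 2 × 91 = 182.
Actual frame index = 182841 − 182 = 182659.

182659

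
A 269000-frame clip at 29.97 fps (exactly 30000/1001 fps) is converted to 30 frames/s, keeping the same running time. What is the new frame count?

Target frames = source frames × (target rate / source rate) = 269000 × (30)/(30000/1001) = 269000 × 1001/1000 = 269269.

269269 frames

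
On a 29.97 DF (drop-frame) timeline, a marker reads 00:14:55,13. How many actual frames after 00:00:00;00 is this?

Complete 10-minute blocks: 1, each 17982 frames → 17982.
Remaining 4 whole minutes in the current block: 1800 + 3 × 1798 = 7194 frames.
Within the current minute: 55 × 30 + 13 − 2 = 1661 (labels ;00/;01 skipped at this minute). Total = 17982 + 7194 + 1661 = 26837.

26837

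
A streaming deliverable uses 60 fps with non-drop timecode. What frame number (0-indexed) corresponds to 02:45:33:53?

Total seconds to the label: (2 × 3600 + 45 × 60 + 33) = 9933.
Frame index = 9933 × 60 + 53 = 596033.

frame 596033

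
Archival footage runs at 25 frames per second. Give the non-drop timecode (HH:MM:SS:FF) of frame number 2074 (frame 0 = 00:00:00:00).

2074 ÷ 25 = 82 full seconds, remainder 24 frames.
82 s = 0 h 1 min 22 s.
Timecode: 00:01:22:24.

00:01:22:24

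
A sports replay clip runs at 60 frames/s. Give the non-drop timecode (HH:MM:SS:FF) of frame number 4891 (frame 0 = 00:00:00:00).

00:01:21:31

4891 ÷ 60 = 81 full seconds, remainder 31 frames.
81 s = 0 h 1 min 21 s.
Timecode: 00:01:21:31.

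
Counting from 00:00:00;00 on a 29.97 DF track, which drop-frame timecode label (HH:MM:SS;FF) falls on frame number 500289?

Ten DF minutes hold 17982 frames, so frame 500289 lies in block 27 (frames 485514–503495) with 14775 frames into that block.
The block's first minute is 1800 frames and the rest 1798 each; 14775 frames reaches minute 8, so 27 × 18 + 8 × 2 = 502 labels have been skipped so far.
Adding those back, label number 500289 + 502 = 500791 at 30 labels/s is 16693 s + 1 f = 4 h 38 min 13 s frame 1, i.e. 04:38:13;01.

04:38:13;01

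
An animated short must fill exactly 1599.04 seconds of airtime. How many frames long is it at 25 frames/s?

Frames = 1599.04 × 25 = 39976.

39976 frames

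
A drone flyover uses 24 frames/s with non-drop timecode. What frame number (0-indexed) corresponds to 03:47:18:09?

327321

Total seconds to the label: (3 × 3600 + 47 × 60 + 18) = 13638.
Frame index = 13638 × 24 + 9 = 327321.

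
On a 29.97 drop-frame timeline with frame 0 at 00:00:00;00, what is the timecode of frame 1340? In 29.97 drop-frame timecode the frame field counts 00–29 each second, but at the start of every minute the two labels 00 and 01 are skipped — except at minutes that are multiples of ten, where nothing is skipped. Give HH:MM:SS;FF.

Each 10-minute DF block holds 10 × 60 × 30 − 9 × 2 = 17982 frames. 1340 ÷ 17982 → 0 full blocks, remainder 1340.
Within the partial block the first minute is 1800 frames and each further minute 1798, so 0 further minute boundaries passed. Total skipped labels = 18 × 0 + 2 × 0 = 0.
Non-drop label index = 1340 + 0 = 1340; at 30 labels/s that is 00:00:44:20, i.e. DF 00:00:44;20.

00:00:44;20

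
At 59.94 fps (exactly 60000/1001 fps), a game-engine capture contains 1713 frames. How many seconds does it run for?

Running time = 1713 / (60000/1001) = 28.57855 s.

28.57855 seconds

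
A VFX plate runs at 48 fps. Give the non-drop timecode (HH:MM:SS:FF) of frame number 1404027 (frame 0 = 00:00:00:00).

08:07:30:27

1404027 ÷ 48 = 29250 full seconds, remainder 27 frames.
29250 s = 8 h 7 min 30 s.
Timecode: 08:07:30:27.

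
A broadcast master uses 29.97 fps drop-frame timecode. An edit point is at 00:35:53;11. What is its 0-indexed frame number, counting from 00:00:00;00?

64537

Complete 10-minute blocks: 3, each 17982 frames → 53946.
Remaining 5 whole minutes in the current block: 1800 + 4 × 1798 = 8992 frames.
Within the current minute: 53 × 30 + 11 − 2 = 1599 (labels ;00/;01 skipped at this minute). Total = 53946 + 8992 + 1599 = 64537.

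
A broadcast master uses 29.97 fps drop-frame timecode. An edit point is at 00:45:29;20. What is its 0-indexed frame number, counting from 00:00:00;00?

Complete 10-minute blocks: 4, each 17982 frames → 71928.
Remaining 5 whole minutes in the current block: 1800 + 4 × 1798 = 8992 frames.
Within the current minute: 29 × 30 + 20 − 2 = 888 (labels ;00/;01 skipped at this minute). Total = 71928 + 8992 + 888 = 81808.

81808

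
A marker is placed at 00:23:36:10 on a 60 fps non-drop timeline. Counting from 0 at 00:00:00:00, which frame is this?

Total seconds to the label: (0 × 3600 + 23 × 60 + 36) = 1416.
Frame index = 1416 × 60 + 10 = 84970.

frame 84970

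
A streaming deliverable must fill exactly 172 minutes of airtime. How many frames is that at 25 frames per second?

258000 frames

172 min = 10320 s.
Frames = 10320 × 25 = 258000.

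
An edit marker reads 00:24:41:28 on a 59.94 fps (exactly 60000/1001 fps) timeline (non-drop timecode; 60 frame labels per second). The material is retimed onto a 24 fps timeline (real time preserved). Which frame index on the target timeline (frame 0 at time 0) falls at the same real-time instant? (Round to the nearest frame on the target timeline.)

Source frame index: (0×3600 + 24×60 + 41) × 60 + 28 = 88888.
Real time: 88888 / (60000/1001) = 11122111/7500 s.
Target frame: (11122111/7500) × (24) = 22244222/625 ≈ 35590.755 → 35591.

frame 35591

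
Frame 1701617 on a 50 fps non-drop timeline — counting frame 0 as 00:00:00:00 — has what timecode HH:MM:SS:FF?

09:27:12:17

1701617 ÷ 50 = 34032 full seconds, remainder 17 frames.
34032 s = 9 h 27 min 12 s.
Timecode: 09:27:12:17.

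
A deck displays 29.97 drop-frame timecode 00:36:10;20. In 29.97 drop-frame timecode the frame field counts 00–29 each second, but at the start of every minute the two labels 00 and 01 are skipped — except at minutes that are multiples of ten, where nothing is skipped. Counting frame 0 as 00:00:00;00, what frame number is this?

Complete 10-minute blocks: 3, each 17982 frames → 53946.
Remaining 6 whole minutes in the current block: 1800 + 5 × 1798 = 10790 frames.
Within the current minute: 10 × 30 + 20 − 2 = 318 (labels ;00/;01 skipped at this minute). Total = 53946 + 10790 + 318 = 65054.

65054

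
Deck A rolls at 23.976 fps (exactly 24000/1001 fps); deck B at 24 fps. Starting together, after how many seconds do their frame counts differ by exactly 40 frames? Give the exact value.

The gap grows by |24 − 24000/1001| = 24/1001 frames per second.
Time for a 40-frame gap: 40 ÷ (24/1001) = 5005/3 s.

5005/3 seconds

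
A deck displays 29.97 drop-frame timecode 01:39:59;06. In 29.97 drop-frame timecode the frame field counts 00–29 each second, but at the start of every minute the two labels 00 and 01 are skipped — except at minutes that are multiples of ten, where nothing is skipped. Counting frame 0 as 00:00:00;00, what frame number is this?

Complete 10-minute blocks: 9, each 17982 frames → 161838.
Remaining 9 whole minutes in the current block: 1800 + 8 × 1798 = 16184 frames.
Within the current minute: 59 × 30 + 6 − 2 = 1774 (labels ;00/;01 skipped at this minute). Total = 161838 + 16184 + 1774 = 179796.

179796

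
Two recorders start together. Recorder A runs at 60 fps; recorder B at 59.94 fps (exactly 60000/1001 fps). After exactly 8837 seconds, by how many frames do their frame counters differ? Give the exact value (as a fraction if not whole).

A emits 60 × 8837 = 530220 frames; B emits 60000/1001 × 8837 = 530220000/1001.
Difference = 530220/1001 frames (≈ 529.6903); B is behind A.

530220/1001 frames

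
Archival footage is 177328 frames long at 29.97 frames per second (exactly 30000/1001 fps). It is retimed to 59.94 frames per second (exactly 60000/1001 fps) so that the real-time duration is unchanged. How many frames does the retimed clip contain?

354656 frames

Target frames = source frames × (target rate / source rate) = 177328 × (60000/1001)/(30000/1001) = 177328 × 2 = 354656.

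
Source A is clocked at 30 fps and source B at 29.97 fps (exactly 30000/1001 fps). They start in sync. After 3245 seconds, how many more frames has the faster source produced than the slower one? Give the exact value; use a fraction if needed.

A emits 30 × 3245 = 97350 frames; B emits 30000/1001 × 3245 = 8850000/91.
Difference = 8850/91 frames (≈ 97.2527); B is behind A.

8850/91 frames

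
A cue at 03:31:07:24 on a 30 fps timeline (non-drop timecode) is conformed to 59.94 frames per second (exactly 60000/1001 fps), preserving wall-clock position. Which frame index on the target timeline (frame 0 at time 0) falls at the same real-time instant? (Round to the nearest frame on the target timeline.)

Source frame index: (3×3600 + 31×60 + 7) × 30 + 24 = 380034.
Real time: 380034 / (30) = 63339/5 s.
Target frame: (63339/5) × (60000/1001) = 760068000/1001 ≈ 759308.691 → 759309.

frame 759309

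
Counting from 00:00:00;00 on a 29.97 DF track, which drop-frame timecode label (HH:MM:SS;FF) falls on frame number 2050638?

Each 10-minute DF block holds 10 × 60 × 30 − 9 × 2 = 17982 frames. 2050638 ÷ 17982 → 114 full blocks, remainder 690.
Within the partial block the first minute is 1800 frames and each further minute 1798, so 0 further minute boundaries passed. Total skipped labels = 18 × 114 + 2 × 0 = 2052.
Non-drop label index = 2050638 + 2052 = 2052690; at 30 labels/s that is 19:00:23:00, i.e. DF 19:00:23;00.

19:00:23;00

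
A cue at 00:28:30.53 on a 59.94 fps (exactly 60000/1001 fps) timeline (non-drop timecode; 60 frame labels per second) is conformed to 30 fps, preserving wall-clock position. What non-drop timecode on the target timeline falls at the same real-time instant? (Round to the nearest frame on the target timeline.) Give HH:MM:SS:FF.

Source frame index: (0×3600 + 28×60 + 30) × 60 + 53 = 102653.
Real time: 102653 / (60000/1001) = 102755653/60000 s.
Target frame: (102755653/60000) × (30) = 102755653/2000 ≈ 51377.827 → 51378.
At 30 labels/s: frame 51378 → 00:28:32:18.

00:28:32:18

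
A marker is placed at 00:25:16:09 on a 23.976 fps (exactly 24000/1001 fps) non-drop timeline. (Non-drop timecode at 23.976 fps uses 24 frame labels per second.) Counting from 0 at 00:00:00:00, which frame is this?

Total seconds to the label: (0 × 3600 + 25 × 60 + 16) = 1516.
Frame index = 1516 × 24 + 9 = 36393.

36393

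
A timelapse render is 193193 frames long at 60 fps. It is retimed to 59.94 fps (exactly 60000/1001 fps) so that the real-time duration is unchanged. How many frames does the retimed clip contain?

Target frames = source frames × (target rate / source rate) = 193193 × (60000/1001)/(60) = 193193 × 1000/1001 = 193000.

193000 frames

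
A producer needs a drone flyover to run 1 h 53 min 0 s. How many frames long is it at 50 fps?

339000 frames

1 h 53 min 0 s = 6780 s.
Frames = 6780 × 50 = 339000.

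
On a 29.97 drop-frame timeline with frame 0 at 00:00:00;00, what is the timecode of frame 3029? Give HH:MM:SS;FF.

00:01:41;01

Each 10-minute DF block holds 10 × 60 × 30 − 9 × 2 = 17982 frames. 3029 ÷ 17982 → 0 full blocks, remainder 3029.
Within the partial block the first minute is 1800 frames and each further minute 1798, so 1 further minute boundary passed. Total skipped labels = 18 × 0 + 2 × 1 = 2.
Non-drop label index = 3029 + 2 = 3031; at 30 labels/s that is 00:01:41:01, i.e. DF 00:01:41;01.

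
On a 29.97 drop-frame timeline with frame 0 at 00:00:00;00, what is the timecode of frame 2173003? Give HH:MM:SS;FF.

Ten DF minutes hold 17982 frames, so frame 2173003 lies in block 120 (frames 2157840–2175821) with 15163 frames into that block.
The block's first minute is 1800 frames and the rest 1798 each; 15163 frames reaches minute 8, so 120 × 18 + 8 × 2 = 2176 labels have been skipped so far.
Adding those back, label number 2173003 + 2176 = 2175179 at 30 labels/s is 72505 s + 29 f = 20 h 8 min 25 s frame 29, i.e. 20:08:25;29.

20:08:25;29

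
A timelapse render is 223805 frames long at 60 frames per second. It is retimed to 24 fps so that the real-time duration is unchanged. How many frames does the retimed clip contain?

Target frames = source frames × (target rate / source rate) = 223805 × (24)/(60) = 223805 × 2/5 = 89522.

89522 frames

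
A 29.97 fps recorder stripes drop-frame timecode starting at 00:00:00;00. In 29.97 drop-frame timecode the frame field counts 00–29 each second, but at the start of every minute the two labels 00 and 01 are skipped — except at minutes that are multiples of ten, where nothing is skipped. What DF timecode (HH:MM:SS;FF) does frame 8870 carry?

Each 10-minute DF block holds 10 × 60 × 30 − 9 × 2 = 17982 frames. 8870 ÷ 17982 → 0 full blocks, remainder 8870.
Within the partial block the first minute is 1800 frames and each further minute 1798, so 4 further minute boundaries passed. Total skipped labels = 18 × 0 + 2 × 4 = 8.
Non-drop label index = 8870 + 8 = 8878; at 30 labels/s that is 00:04:55:28, i.e. DF 00:04:55;28.

00:04:55;28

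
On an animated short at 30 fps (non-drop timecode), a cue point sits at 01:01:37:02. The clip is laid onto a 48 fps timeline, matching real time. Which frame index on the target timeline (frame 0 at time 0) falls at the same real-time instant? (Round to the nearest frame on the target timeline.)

Source frame index: (1×3600 + 1×60 + 37) × 30 + 2 = 110912.
Real time: 110912 / (30) = 55456/15 s.
Target frame: (55456/15) × (48) = 887296/5 ≈ 177459.200 → 177459.

frame 177459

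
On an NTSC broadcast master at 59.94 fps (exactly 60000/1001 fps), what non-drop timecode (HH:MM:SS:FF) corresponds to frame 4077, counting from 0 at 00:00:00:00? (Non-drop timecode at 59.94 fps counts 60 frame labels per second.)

00:01:07:57

4077 ÷ 60 = 67 full seconds, remainder 57 frames.
67 s = 0 h 1 min 7 s.
Timecode: 00:01:07:57.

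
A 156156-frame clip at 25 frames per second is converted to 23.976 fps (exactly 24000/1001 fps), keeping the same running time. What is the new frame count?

Target frames = source frames × (target rate / source rate) = 156156 × (24000/1001)/(25) = 156156 × 960/1001 = 149760.

149760 frames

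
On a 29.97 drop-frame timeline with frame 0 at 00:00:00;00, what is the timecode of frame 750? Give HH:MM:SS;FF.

Each 10-minute DF block holds 10 × 60 × 30 − 9 × 2 = 17982 frames. 750 ÷ 17982 → 0 full blocks, remainder 750.
Within the partial block the first minute is 1800 frames and each further minute 1798, so 0 further minute boundaries passed. Total skipped labels = 18 × 0 + 2 × 0 = 0.
Non-drop label index = 750 + 0 = 750; at 30 labels/s that is 00:00:25:00, i.e. DF 00:00:25;00.

00:00:25;00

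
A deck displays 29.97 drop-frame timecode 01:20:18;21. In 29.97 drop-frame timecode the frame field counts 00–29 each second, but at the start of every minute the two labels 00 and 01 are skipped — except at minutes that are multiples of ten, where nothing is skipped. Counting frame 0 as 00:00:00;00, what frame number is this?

Complete 10-minute blocks: 8, each 17982 frames → 143856.
Remaining 0 whole minutes in the current block: 0 frames.
Within the current minute: 18 × 30 + 21 = 561. Total = 143856 + 0 + 561 = 144417.

144417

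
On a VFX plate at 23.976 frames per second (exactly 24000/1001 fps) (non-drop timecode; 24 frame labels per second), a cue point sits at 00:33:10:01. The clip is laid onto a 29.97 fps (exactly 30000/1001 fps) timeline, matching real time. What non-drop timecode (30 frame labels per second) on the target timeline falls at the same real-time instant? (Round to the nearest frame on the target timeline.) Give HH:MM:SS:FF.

Source frame index: (0×3600 + 33×60 + 10) × 24 + 1 = 47761.
Real time: 47761 / (24000/1001) = 47808761/24000 s.
Target frame: (47808761/24000) × (30000/1001) = 238805/4 ≈ 59701.250 → 59701.
At 30 labels/s: frame 59701 → 00:33:10:01.

00:33:10:01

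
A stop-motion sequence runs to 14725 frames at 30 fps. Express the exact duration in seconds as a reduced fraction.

Running time = 14725 ÷ (30) = 14725 × 1/30 = 2945/6 s.

2945/6 seconds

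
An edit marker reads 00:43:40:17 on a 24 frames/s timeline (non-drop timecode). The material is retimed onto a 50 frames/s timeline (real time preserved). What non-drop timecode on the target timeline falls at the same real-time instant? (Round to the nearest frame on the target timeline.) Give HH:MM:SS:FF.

00:43:40:35

Source frame index: (0×3600 + 43×60 + 40) × 24 + 17 = 62897.
Real time: 62897 / (24) = 62897/24 s.
Target frame: (62897/24) × (50) = 1572425/12 ≈ 131035.417 → 131035.
At 50 labels/s: frame 131035 → 00:43:40:35.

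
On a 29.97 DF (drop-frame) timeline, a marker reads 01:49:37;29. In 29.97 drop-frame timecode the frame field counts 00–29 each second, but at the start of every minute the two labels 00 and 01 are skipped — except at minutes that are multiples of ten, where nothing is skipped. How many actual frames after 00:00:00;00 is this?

197141

Complete 10-minute blocks: 10, each 17982 frames → 179820.
Remaining 9 whole minutes in the current block: 1800 + 8 × 1798 = 16184 frames.
Within the current minute: 37 × 30 + 29 − 2 = 1137 (labels ;00/;01 skipped at this minute). Total = 179820 + 16184 + 1137 = 197141.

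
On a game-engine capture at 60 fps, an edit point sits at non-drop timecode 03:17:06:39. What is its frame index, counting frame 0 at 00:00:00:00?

frame 709599

Total seconds to the label: (3 × 3600 + 17 × 60 + 6) = 11826.
Frame index = 11826 × 60 + 39 = 709599.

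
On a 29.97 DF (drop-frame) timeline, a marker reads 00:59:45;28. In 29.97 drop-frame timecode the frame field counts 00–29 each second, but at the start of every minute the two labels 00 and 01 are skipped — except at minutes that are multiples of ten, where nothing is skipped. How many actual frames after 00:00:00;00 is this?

107470

Complete 10-minute blocks: 5, each 17982 frames → 89910.
Remaining 9 whole minutes in the current block: 1800 + 8 × 1798 = 16184 frames.
Within the current minute: 45 × 30 + 28 − 2 = 1376 (labels ;00/;01 skipped at this minute). Total = 89910 + 16184 + 1376 = 107470.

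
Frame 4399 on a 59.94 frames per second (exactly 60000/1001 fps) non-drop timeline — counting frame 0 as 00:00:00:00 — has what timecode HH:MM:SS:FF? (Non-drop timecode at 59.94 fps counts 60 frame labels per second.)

4399 ÷ 60 = 73 full seconds, remainder 19 frames.
73 s = 0 h 1 min 13 s.
Timecode: 00:01:13:19.

00:01:13:19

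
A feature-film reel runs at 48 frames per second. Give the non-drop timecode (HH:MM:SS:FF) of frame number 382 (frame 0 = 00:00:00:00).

00:00:07:46

382 ÷ 48 = 7 full seconds, remainder 46 frames.
7 s = 0 h 0 min 7 s.
Timecode: 00:00:07:46.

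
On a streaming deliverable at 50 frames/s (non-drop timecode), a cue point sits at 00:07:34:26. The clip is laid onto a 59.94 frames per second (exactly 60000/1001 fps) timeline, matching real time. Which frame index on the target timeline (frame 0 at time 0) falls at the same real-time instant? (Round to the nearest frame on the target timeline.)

frame 27244

Source frame index: (0×3600 + 7×60 + 34) × 50 + 26 = 22726.
Real time: 22726 / (50) = 11363/25 s.
Target frame: (11363/25) × (60000/1001) = 2479200/91 ≈ 27243.956 → 27244.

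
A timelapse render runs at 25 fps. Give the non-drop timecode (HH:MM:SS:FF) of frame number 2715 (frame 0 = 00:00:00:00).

00:01:48:15

2715 ÷ 25 = 108 full seconds, remainder 15 frames.
108 s = 0 h 1 min 48 s.
Timecode: 00:01:48:15.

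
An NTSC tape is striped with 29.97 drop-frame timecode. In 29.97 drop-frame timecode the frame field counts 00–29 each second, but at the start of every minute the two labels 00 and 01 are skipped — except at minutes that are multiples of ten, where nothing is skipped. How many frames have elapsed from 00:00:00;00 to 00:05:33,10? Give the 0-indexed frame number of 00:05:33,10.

9990

Complete 10-minute blocks: 0, each 17982 frames → 0.
Remaining 5 whole minutes in the current block: 1800 + 4 × 1798 = 8992 frames.
Within the current minute: 33 × 30 + 10 − 2 = 998 (labels ;00/;01 skipped at this minute). Total = 0 + 8992 + 998 = 9990.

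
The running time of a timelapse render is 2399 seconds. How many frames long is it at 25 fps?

59975 frames

Frames = 2399 × 25 = 59975.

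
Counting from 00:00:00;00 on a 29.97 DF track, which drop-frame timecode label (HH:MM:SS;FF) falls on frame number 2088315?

Ten DF minutes hold 17982 frames, so frame 2088315 lies in block 116 (frames 2085912–2103893) with 2403 frames into that block.
The block's first minute is 1800 frames and the rest 1798 each; 2403 frames reaches minute 1, so 116 × 18 + 1 × 2 = 2090 labels have been skipped so far.
Adding those back, label number 2088315 + 2090 = 2090405 at 30 labels/s is 69680 s + 5 f = 19 h 21 min 20 s frame 5, i.e. 19:21:20;05.

19:21:20;05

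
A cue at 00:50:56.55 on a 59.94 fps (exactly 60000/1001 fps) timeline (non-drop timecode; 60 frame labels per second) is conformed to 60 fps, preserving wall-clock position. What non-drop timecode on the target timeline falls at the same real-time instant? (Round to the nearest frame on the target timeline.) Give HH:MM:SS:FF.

00:50:59:58

Source frame index: (0×3600 + 50×60 + 56) × 60 + 55 = 183415.
Real time: 183415 / (60000/1001) = 36719683/12000 s.
Target frame: (36719683/12000) × (60) = 36719683/200 ≈ 183598.415 → 183598.
At 60 labels/s: frame 183598 → 00:50:59:58.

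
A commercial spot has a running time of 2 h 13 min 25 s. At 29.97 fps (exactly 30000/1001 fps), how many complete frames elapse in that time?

239910 frames

2 h 13 min 25 s = 8005 s.
Frames = 8005 × 30000/1001 = 240150000/1001 ≈ 239910.0899.
Complete frames: 239910.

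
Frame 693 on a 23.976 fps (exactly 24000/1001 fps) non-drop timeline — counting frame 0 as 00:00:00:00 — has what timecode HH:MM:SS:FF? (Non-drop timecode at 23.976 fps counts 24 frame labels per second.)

693 ÷ 24 = 28 full seconds, remainder 21 frames.
28 s = 0 h 0 min 28 s.
Timecode: 00:00:28:21.

00:00:28:21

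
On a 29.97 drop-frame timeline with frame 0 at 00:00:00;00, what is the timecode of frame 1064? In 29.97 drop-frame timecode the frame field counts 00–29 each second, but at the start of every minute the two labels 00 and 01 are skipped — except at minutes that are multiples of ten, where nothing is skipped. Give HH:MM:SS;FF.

00:00:35;14

Each 10-minute DF block holds 10 × 60 × 30 − 9 × 2 = 17982 frames. 1064 ÷ 17982 → 0 full blocks, remainder 1064.
Within the partial block the first minute is 1800 frames and each further minute 1798, so 0 further minute boundaries passed. Total skipped labels = 18 × 0 + 2 × 0 = 0.
Non-drop label index = 1064 + 0 = 1064; at 30 labels/s that is 00:00:35:14, i.e. DF 00:00:35;14.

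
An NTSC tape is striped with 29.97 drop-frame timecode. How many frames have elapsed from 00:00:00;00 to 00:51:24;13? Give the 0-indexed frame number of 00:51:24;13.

Complete 10-minute blocks: 5, each 17982 frames → 89910.
Remaining 1 whole minute in the current block: 1800 + 0 × 1798 = 1800 frames.
Within the current minute: 24 × 30 + 13 − 2 = 731 (labels ;00/;01 skipped at this minute). Total = 89910 + 1800 + 731 = 92441.

92441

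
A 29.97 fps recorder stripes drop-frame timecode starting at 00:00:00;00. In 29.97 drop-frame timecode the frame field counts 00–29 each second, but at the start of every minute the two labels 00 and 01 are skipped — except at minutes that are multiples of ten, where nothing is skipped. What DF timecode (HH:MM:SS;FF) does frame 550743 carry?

Ten DF minutes hold 17982 frames, so frame 550743 lies in block 30 (frames 539460–557441) with 11283 frames into that block.
The block's first minute is 1800 frames and the rest 1798 each; 11283 frames reaches minute 6, so 30 × 18 + 6 × 2 = 552 labels have been skipped so far.
Adding those back, label number 550743 + 552 = 551295 at 30 labels/s is 18376 s + 15 f = 5 h 6 min 16 s frame 15, i.e. 05:06:16;15.

05:06:16;15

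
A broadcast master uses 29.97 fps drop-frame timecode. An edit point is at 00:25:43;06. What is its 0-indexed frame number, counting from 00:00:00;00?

Complete 10-minute blocks: 2, each 17982 frames → 35964.
Remaining 5 whole minutes in the current block: 1800 + 4 × 1798 = 8992 frames.
Within the current minute: 43 × 30 + 6 − 2 = 1294 (labels ;00/;01 skipped at this minute). Total = 35964 + 8992 + 1294 = 46250.

46250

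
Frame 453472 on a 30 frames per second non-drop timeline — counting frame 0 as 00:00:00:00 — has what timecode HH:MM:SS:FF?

04:11:55:22

453472 ÷ 30 = 15115 full seconds, remainder 22 frames.
15115 s = 4 h 11 min 55 s.
Timecode: 04:11:55:22.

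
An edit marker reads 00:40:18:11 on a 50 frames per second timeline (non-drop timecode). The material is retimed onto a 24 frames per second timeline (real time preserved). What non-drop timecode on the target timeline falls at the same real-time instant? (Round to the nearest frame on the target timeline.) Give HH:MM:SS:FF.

00:40:18:05

Source frame index: (0×3600 + 40×60 + 18) × 50 + 11 = 120911.
Real time: 120911 / (50) = 120911/50 s.
Target frame: (120911/50) × (24) = 1450932/25 ≈ 58037.280 → 58037.
At 24 labels/s: frame 58037 → 00:40:18:05.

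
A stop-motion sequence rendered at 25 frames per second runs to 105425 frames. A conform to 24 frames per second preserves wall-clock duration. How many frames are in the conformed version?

Target frames = source frames × (target rate / source rate) = 105425 × (24)/(25) = 105425 × 24/25 = 101208.

101208 frames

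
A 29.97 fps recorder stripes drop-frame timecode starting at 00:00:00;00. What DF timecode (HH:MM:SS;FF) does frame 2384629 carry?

Each 10-minute DF block holds 10 × 60 × 30 − 9 × 2 = 17982 frames. 2384629 ÷ 17982 → 132 full blocks, remainder 11005.
Within the partial block the first minute is 1800 frames and each further minute 1798, so 6 further minute boundaries passed. Total skipped labels = 18 × 132 + 2 × 6 = 2388.
Non-drop label index = 2384629 + 2388 = 2387017; at 30 labels/s that is 22:06:07:07, i.e. DF 22:06:07;07.

22:06:07;07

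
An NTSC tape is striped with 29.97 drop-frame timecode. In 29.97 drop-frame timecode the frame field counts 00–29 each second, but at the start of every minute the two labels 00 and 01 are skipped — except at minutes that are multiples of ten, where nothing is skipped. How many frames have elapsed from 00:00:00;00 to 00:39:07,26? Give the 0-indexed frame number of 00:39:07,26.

Complete 10-minute blocks: 3, each 17982 frames → 53946.
Remaining 9 whole minutes in the current block: 1800 + 8 × 1798 = 16184 frames.
Within the current minute: 7 × 30 + 26 − 2 = 234 (labels ;00/;01 skipped at this minute). Total = 53946 + 16184 + 234 = 70364.

70364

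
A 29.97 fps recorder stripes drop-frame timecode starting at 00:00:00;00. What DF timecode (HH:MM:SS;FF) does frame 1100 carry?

00:00:36;20

Ten DF minutes hold 17982 frames, so frame 1100 lies in block 0 (frames 0–17981) with 1100 frames into that block.
The block's first minute is 1800 frames and the rest 1798 each; 1100 frames reaches minute 0, so 0 × 18 + 0 × 2 = 0 labels have been skipped so far.
Adding those back, label number 1100 + 0 = 1100 at 30 labels/s is 36 s + 20 f = 0 h 0 min 36 s frame 20, i.e. 00:00:36;20.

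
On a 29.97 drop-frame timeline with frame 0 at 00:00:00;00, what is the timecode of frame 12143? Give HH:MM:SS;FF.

Each 10-minute DF block holds 10 × 60 × 30 − 9 × 2 = 17982 frames. 12143 ÷ 17982 → 0 full blocks, remainder 12143.
Within the partial block the first minute is 1800 frames and each further minute 1798, so 6 further minute boundaries passed. Total skipped labels = 18 × 0 + 2 × 6 = 12.
Non-drop label index = 12143 + 12 = 12155; at 30 labels/s that is 00:06:45:05, i.e. DF 00:06:45;05.

00:06:45;05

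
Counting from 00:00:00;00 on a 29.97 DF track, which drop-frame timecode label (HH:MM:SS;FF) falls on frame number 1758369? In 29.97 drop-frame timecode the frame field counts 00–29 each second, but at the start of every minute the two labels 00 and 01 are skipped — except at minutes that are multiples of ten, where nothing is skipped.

Each 10-minute DF block holds 10 × 60 × 30 − 9 × 2 = 17982 frames. 1758369 ÷ 17982 → 97 full blocks, remainder 14115.
Within the partial block the first minute is 1800 frames and each further minute 1798, so 7 further minute boundaries passed. Total skipped labels = 18 × 97 + 2 × 7 = 1760.
Non-drop label index = 1758369 + 1760 = 1760129; at 30 labels/s that is 16:17:50:29, i.e. DF 16:17:50;29.

16:17:50;29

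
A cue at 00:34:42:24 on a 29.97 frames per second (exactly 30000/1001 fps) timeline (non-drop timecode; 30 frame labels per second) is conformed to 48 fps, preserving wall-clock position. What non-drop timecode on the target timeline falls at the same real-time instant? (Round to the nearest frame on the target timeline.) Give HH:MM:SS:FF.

Source frame index: (0×3600 + 34×60 + 42) × 30 + 24 = 62484.
Real time: 62484 / (30000/1001) = 5212207/2500 s.
Target frame: (5212207/2500) × (48) = 62546484/625 ≈ 100074.374 → 100074.
At 48 labels/s: frame 100074 → 00:34:44:42.

00:34:44:42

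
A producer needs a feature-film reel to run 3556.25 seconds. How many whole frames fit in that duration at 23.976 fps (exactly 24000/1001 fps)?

85264 frames

Frames = 3556.25 × 24000/1001 = 85350000/1001 ≈ 85264.7353.
Complete frames: 85264.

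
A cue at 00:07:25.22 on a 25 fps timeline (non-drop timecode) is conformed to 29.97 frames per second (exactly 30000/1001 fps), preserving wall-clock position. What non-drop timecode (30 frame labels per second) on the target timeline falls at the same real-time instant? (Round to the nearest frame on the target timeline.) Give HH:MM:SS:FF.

Source frame index: (0×3600 + 7×60 + 25) × 25 + 22 = 11147.
Real time: 11147 / (25) = 11147/25 s.
Target frame: (11147/25) × (30000/1001) = 13376400/1001 ≈ 13363.037 → 13363.
At 30 labels/s: frame 13363 → 00:07:25:13.

00:07:25:13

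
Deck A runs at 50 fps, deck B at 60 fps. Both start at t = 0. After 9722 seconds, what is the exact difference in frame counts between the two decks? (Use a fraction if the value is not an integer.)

97220 frames

A emits 50 × 9722 = 486100 frames; B emits 60 × 9722 = 583320.
Difference = 97220 frames; B is ahead of A.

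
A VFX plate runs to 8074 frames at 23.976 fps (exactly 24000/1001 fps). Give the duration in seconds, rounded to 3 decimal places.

336.753 seconds

Running time = 8074 × 1001/24000 = 4041037/12000 s ≈ 336.753 s.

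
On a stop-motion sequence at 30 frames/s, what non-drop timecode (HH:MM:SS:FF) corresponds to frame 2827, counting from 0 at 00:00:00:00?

2827 ÷ 30 = 94 full seconds, remainder 7 frames.
94 s = 0 h 1 min 34 s.
Timecode: 00:01:34:07.

00:01:34:07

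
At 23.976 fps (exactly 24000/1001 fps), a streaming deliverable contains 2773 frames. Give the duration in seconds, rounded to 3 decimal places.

Running time = 2773 × 1001/24000 = 2775773/24000 s ≈ 115.657 s.

115.657 seconds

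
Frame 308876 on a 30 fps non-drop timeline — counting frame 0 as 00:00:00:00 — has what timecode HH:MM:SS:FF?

02:51:35:26

308876 ÷ 30 = 10295 full seconds, remainder 26 frames.
10295 s = 2 h 51 min 35 s.
Timecode: 02:51:35:26.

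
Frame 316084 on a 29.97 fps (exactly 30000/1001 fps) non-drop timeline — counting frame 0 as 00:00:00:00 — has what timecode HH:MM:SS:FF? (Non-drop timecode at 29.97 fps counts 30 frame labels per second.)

316084 ÷ 30 = 10536 full seconds, remainder 4 frames.
10536 s = 2 h 55 min 36 s.
Timecode: 02:55:36:04.

02:55:36:04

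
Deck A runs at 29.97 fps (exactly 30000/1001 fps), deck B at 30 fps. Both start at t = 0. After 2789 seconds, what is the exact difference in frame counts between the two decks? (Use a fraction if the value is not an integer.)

A emits 30000/1001 × 2789 = 83670000/1001 frames; B emits 30 × 2789 = 83670.
Difference = 83670/1001 frames (≈ 83.5864); B is ahead of A.

83670/1001 frames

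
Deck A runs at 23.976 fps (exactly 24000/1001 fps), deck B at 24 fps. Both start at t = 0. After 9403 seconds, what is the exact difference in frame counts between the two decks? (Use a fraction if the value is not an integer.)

225672/1001 frames

A emits 24000/1001 × 9403 = 225672000/1001 frames; B emits 24 × 9403 = 225672.
Difference = 225672/1001 frames (≈ 225.4466); B is ahead of A.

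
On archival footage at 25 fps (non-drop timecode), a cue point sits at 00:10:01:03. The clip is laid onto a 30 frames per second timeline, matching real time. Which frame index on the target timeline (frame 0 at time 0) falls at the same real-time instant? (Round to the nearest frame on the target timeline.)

Source frame index: (0×3600 + 10×60 + 1) × 25 + 3 = 15028.
Real time: 15028 / (25) = 15028/25 s.
Target frame: (15028/25) × (30) = 90168/5 ≈ 18033.600 → 18034.

frame 18034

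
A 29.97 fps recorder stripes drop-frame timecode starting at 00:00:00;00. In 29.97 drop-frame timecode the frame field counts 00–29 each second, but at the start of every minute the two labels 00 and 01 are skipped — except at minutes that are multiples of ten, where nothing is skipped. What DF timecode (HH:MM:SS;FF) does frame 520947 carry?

04:49:42;09

Ten DF minutes hold 17982 frames, so frame 520947 lies in block 28 (frames 503496–521477) with 17451 frames into that block.
The block's first minute is 1800 frames and the rest 1798 each; 17451 frames reaches minute 9, so 28 × 18 + 9 × 2 = 522 labels have been skipped so far.
Adding those back, label number 520947 + 522 = 521469 at 30 labels/s is 17382 s + 9 f = 4 h 49 min 42 s frame 9, i.e. 04:49:42;09.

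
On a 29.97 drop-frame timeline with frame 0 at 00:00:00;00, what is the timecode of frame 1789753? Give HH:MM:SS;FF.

16:35:18;05

Each 10-minute DF block holds 10 × 60 × 30 − 9 × 2 = 17982 frames. 1789753 ÷ 17982 → 99 full blocks, remainder 9535.
Within the partial block the first minute is 1800 frames and each further minute 1798, so 5 further minute boundaries passed. Total skipped labels = 18 × 99 + 2 × 5 = 1792.
Non-drop label index = 1789753 + 1792 = 1791545; at 30 labels/s that is 16:35:18:05, i.e. DF 16:35:18;05.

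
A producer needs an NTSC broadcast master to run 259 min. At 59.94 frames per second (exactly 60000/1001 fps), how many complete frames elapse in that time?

931468 frames

259 min = 15540 s.
Frames = 15540 × 60000/1001 = 133200000/143 ≈ 931468.5315.
Complete frames: 931468.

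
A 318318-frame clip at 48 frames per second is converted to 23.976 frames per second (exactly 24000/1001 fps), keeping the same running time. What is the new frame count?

Target frames = source frames × (target rate / source rate) = 318318 × (24000/1001)/(48) = 318318 × 500/1001 = 159000.

159000 frames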